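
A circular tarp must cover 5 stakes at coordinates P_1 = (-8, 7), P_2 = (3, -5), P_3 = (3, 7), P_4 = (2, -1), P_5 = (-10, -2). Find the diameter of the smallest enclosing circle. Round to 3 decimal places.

16.279

The minimum enclosing circle of a finite set is fixed by two of the points (as a diameter) or three (as a circumcircle).
The farthest pair is P_1–P_2 with squared distance 265. The circle on this segment as diameter has centre (-2.5, 1) and r² = 265/4 = 66.25.
Check P_3: distance² to centre = 66.25 ≤ 66.25, so it lies inside.
All remaining points lie in this disk, and no smaller disk contains both endpoints, so this is the minimum enclosing circle.
Diameter = 2r = 2√(66.25) ≈ 16.279.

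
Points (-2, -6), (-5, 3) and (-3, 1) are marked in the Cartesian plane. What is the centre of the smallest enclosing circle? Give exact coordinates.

Call the three points A, B, C in the order given.
Side lengths²: AB² = 90, AC² = 50, BC² = 8.
Since AB² = 90 ≥ 50 + 8 = 58, the angle opposite AB is not acute, so the smallest enclosing circle has AB as diameter.
Centre = midpoint of AB = (-3.5, -1.5), r² = 90/4 = 22.5.
Centre = (-3.5, -1.5).

(-3.5, -1.5)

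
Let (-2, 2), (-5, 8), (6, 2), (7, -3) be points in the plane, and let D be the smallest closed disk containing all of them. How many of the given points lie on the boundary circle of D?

The minimum enclosing circle of a finite set is fixed by two of the points (as a diameter) or three (as a circumcircle).
The farthest pair is (-5, 8)–(7, -3) with squared distance 265. The circle on this segment as diameter has centre (1, 2.5) and r² = 265/4 = 66.25.
Check (-2, 2): distance² to centre = 9.25 ≤ 66.25, so it lies inside.
All remaining points lie in this disk, and no smaller disk contains both endpoints, so this is the minimum enclosing circle.
The points at distance exactly r from the centre are (-5, 8), (7, -3) — 2 points.

2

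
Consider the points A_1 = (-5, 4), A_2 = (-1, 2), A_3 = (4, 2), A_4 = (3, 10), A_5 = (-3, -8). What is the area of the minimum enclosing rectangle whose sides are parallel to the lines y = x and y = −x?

168

In coordinates u = x + y, v = x − y the rectangle is axis-aligned; the map (x,y)→(u,v) scales areas by 2.
u-values: -1, 1, 6, 13, -11; range = 13 − (-11) = 24.
v-values: -9, -3, 2, -7, 5; range = 5 − (-9) = 14.
Area = (24 × 14) / 2 = 168.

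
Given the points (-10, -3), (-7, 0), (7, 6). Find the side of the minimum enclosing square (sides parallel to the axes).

The bounding box has width 17 and height 9.
An axis-aligned square enclosing the set must have side ≥ max(width, height).
So the minimum side is max(17, 9) = 17.

17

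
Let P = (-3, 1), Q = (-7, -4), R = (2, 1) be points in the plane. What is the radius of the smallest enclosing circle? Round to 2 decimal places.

5.15

Side lengths²: PQ² = 41, PR² = 25, QR² = 106.
Since QR² = 106 ≥ 41 + 25 = 66, the angle opposite QR is not acute, so the smallest enclosing circle has QR as diameter.
Centre = midpoint of QR = (-2.5, -1.5), r² = 106/4 = 26.5.
r = √(26.5) ≈ 5.15.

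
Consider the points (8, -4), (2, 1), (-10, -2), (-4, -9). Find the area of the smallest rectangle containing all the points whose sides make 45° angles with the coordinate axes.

170

In coordinates u = x + y, v = x − y the rectangle is axis-aligned; the map (x,y)→(u,v) scales areas by 2.
u-values: 4, 3, -12, -13; range = 4 − (-13) = 17.
v-values: 12, 1, -8, 5; range = 12 − (-8) = 20.
Area = (17 × 20) / 2 = 170.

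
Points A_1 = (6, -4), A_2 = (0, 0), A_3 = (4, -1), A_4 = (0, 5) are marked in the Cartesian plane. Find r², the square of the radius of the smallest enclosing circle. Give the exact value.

The farthest pair is A_1–A_4 with squared distance 117. The circle on this segment as diameter has centre (3, 0.5) and r² = 117/4 = 29.25.
Check A_2: distance² to centre = 9.25 ≤ 29.25, so it lies inside.
All remaining points lie in this disk, and no smaller disk contains both endpoints, so this is the minimum enclosing circle.

29.25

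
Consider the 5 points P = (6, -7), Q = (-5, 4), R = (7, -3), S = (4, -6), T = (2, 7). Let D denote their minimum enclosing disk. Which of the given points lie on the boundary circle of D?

The minimum enclosing circle of a finite set is fixed by two of the points (as a diameter) or three (as a circumcircle).
The minimum enclosing circle is determined by three boundary points: P, Q, T.
Their circumcentre is (1.2, -0.8) with r² = 61.48.
The farthest remaining point R is at distance² 38.48 ≤ 61.48.
The points at distance exactly r from the centre are P, Q, T — 3 points.

P, Q, T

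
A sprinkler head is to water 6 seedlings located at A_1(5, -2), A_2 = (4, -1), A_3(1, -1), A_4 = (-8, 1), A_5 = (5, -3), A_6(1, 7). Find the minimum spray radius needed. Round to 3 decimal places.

The minimum enclosing circle of a finite set is fixed by two of the points (as a diameter) or three (as a circumcircle).
The minimum enclosing circle is determined by three boundary points: A_4, A_5, A_6.
Their circumcentre is (-41/38, 7/19) with r² = 69745/1444.
The farthest remaining point A_1 is at distance² 61461/1444 ≤ 69745/1444.
r = √(69745/1444) ≈ 6.950.

6.950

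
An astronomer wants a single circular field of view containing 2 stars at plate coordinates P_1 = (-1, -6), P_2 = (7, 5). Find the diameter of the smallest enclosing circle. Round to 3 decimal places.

The smallest circle enclosing two points has them as diameter endpoints.
Centre = midpoint = (3, -0.5); r² = |P_1P_2|²/4 = 185/4 = 46.25.
Diameter = 2r = 2√(46.25) ≈ 13.601.

13.601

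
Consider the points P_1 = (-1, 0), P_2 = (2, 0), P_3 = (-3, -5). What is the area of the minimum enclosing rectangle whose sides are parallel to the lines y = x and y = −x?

In coordinates u = x + y, v = x − y the rectangle is axis-aligned; the map (x,y)→(u,v) scales areas by 2.
u-values: -1, 2, -8; range = 2 − (-8) = 10.
v-values: -1, 2, 2; range = 2 − (-1) = 3.
Area = (10 × 3) / 2 = 15.

15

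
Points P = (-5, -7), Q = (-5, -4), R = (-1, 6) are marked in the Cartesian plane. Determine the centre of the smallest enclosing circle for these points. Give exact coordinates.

Side lengths²: PQ² = 9, PR² = 185, QR² = 116.
Since PR² = 185 ≥ 116 + 9 = 125, the angle opposite PR is not acute, so the smallest enclosing circle has PR as diameter.
Centre = midpoint of PR = (-3, -0.5), r² = 185/4 = 46.25.
Centre = (-3, -0.5).

(-3, -0.5)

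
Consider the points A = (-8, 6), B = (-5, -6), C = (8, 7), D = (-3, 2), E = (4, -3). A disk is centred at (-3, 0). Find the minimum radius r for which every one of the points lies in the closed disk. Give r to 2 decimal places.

13.04

The required radius is the distance from (-3, 0) to the farthest point.
Squared distances: 61, 40, 170, 4, 58.
Maximum is 170, attained at C.
r = √170 ≈ 13.04.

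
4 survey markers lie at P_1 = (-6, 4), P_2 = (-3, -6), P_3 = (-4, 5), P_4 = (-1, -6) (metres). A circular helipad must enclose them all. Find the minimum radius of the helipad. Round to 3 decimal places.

5.701

A smallest enclosing disk is always determined by at most three of the input points on its boundary.
The farthest pair is P_3–P_4 with squared distance 130. The circle on this segment as diameter has centre (-2.5, -0.5) and r² = 130/4 = 32.5.
Check P_1: distance² to centre = 32.5 ≤ 32.5, so it lies inside.
All remaining points lie in this disk, and no smaller disk contains both endpoints, so this is the minimum enclosing circle.
r = √(32.5) ≈ 5.701.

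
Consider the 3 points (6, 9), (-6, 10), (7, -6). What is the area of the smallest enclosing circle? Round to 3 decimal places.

Call the three points A, B, C in the order given.
Side lengths²: AB² = 145, AC² = 226, BC² = 425.
Since BC² = 425 ≥ 226 + 145 = 371, the angle opposite BC is not acute, so the smallest enclosing circle has BC as diameter.
Centre = midpoint of BC = (0.5, 2), r² = 425/4 = 106.25.
Area = π·r² = π·106.25 ≈ 333.794.

333.794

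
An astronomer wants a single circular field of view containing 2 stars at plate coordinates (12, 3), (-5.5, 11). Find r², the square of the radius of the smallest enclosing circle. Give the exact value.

The smallest circle enclosing two points has them as diameter endpoints.
Centre = midpoint = (3.25, 7); r² = |(12, 3)−(-5.5, 11)|²/4 = 370.25/4 = 92.5625.

92.5625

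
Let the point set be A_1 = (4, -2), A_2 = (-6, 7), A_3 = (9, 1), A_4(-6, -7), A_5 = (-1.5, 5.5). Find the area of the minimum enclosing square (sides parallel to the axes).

225

The bounding box has width 15 and height 14.
An axis-aligned square enclosing the set must have side ≥ max(width, height).
So the minimum side is max(15, 14) = 15.
Area = 15² = 225.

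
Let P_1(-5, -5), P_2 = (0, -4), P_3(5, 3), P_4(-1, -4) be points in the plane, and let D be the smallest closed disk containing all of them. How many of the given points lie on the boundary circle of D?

A smallest enclosing disk is always determined by at most three of the input points on its boundary.
The farthest pair is P_1–P_3 with squared distance 164. The circle on this segment as diameter has centre (0, -1) and r² = 164/4 = 41.
Check P_2: distance² to centre = 9 ≤ 41, so it lies inside.
All remaining points lie in this disk, and no smaller disk contains both endpoints, so this is the minimum enclosing circle.
The points at distance exactly r from the centre are P_1, P_3 — 2 points.

2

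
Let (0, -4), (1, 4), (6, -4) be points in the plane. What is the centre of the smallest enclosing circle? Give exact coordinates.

(3, -0.3125)

Call the three points A, B, C in the order given.
Side lengths²: AB² = 65, AC² = 36, BC² = 89.
Since BC² = 89 < 65 + 36 = 101, the triangle is acute, so the smallest enclosing circle is the circumcircle.
Circumcentre = (3, -0.3125), r² = 22.59765625.
Centre = (3, -0.3125).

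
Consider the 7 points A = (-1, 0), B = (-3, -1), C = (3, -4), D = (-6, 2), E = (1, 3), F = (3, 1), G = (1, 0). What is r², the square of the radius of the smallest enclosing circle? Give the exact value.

The farthest pair is C–D with squared distance 117. The circle on this segment as diameter has centre (-1.5, -1) and r² = 117/4 = 29.25.
Check A: distance² to centre = 1.25 ≤ 29.25, so it lies inside.
All remaining points lie in this disk, and no smaller disk contains both endpoints, so this is the minimum enclosing circle.

29.25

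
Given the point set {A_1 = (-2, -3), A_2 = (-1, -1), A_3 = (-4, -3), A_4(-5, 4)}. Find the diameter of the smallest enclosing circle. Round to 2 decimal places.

A smallest enclosing disk is always determined by at most three of the input points on its boundary.
The farthest pair is A_1–A_4 with squared distance 58. The circle on this segment as diameter has centre (-3.5, 0.5) and r² = 58/4 = 14.5.
Check A_2: distance² to centre = 8.5 ≤ 14.5, so it lies inside.
All remaining points lie in this disk, and no smaller disk contains both endpoints, so this is the minimum enclosing circle.
Diameter = 2r = 2√(14.5) ≈ 7.62.

7.62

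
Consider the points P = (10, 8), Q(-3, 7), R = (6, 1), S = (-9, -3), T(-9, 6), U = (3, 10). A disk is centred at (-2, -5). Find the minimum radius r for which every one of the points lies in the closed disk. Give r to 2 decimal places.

The required radius is the distance from (-2, -5) to the farthest point.
Squared distances: 313, 145, 100, 53, 170, 250.
Maximum is 313, attained at P.
r = √313 ≈ 17.69.

17.69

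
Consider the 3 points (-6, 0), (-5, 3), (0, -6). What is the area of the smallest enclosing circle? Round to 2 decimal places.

Call the three points A, B, C in the order given.
Side lengths²: AB² = 10, AC² = 72, BC² = 106.
Since BC² = 106 ≥ 72 + 10 = 82, the angle opposite BC is not acute, so the smallest enclosing circle has BC as diameter.
Centre = midpoint of BC = (-2.5, -1.5), r² = 106/4 = 26.5.
Area = π·r² = π·26.5 ≈ 83.25.

83.25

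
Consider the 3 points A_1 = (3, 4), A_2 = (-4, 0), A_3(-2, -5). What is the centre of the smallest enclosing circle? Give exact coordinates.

Side lengths²: A_1A_2² = 65, A_1A_3² = 106, A_2A_3² = 29.
Since A_1A_3² = 106 ≥ 65 + 29 = 94, the angle opposite A_1A_3 is not acute, so the smallest enclosing circle has A_1A_3 as diameter.
Centre = midpoint of A_1A_3 = (0.5, -0.5), r² = 106/4 = 26.5.
Centre = (0.5, -0.5).

(0.5, -0.5)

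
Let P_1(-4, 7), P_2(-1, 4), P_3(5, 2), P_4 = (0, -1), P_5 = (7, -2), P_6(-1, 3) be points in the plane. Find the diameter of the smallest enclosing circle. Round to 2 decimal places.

14.21

The farthest pair is P_1–P_5 with squared distance 202. The circle on this segment as diameter has centre (1.5, 2.5) and r² = 202/4 = 50.5.
Check P_2: distance² to centre = 8.5 ≤ 50.5, so it lies inside.
All remaining points lie in this disk, and no smaller disk contains both endpoints, so this is the minimum enclosing circle.
Diameter = 2r = 2√(50.5) ≈ 14.21.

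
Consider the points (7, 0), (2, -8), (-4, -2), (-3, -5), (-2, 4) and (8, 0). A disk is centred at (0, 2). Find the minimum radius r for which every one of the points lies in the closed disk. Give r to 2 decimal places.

The required radius is the distance from (0, 2) to the farthest point.
Squared distances: 53, 104, 32, 58, 8, 68.
Maximum is 104, attained at (2, -8).
r = √104 ≈ 10.20.

10.20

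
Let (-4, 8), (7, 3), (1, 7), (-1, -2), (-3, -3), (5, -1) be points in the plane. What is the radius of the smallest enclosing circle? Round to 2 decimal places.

The minimum enclosing circle of a finite set is fixed by two of the points (as a diameter) or three (as a circumcircle).
The minimum enclosing circle is determined by three boundary points: (-4, 8), (7, 3), (-3, -3).
Their circumcentre is (17/58, 165/58) with r² = 75701/1682.
The farthest remaining point (5, -1) is at distance² 62129/1682 ≤ 75701/1682.
r = √(75701/1682) ≈ 6.71.

6.71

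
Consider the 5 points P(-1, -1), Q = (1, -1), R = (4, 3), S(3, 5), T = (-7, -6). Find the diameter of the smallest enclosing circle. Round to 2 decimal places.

A smallest enclosing disk is always determined by at most three of the input points on its boundary.
The farthest pair is S–T with squared distance 221. The circle on this segment as diameter has centre (-2, -0.5) and r² = 221/4 = 55.25.
Check P: distance² to centre = 1.25 ≤ 55.25, so it lies inside.
All remaining points lie in this disk, and no smaller disk contains both endpoints, so this is the minimum enclosing circle.
Diameter = 2r = 2√(55.25) ≈ 14.87.

14.87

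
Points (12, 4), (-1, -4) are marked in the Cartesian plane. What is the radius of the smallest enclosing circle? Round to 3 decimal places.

7.632

The smallest circle enclosing two points has them as diameter endpoints.
Centre = midpoint = (5.5, 0); r² = |(12, 4)−(-1, -4)|²/4 = 233/4 = 58.25.
r = √(58.25) ≈ 7.632.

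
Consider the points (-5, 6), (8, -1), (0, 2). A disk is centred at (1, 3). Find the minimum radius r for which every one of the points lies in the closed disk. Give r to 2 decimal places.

8.06

The required radius is the distance from (1, 3) to the farthest point.
Squared distances: 45, 65, 2.
Maximum is 65, attained at (8, -1).
r = √65 ≈ 8.06.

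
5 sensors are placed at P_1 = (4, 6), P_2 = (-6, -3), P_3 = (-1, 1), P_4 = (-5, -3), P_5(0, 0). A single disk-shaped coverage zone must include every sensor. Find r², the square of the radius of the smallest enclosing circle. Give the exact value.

The farthest pair is P_1–P_2 with squared distance 181. The circle on this segment as diameter has centre (-1, 1.5) and r² = 181/4 = 45.25.
Check P_3: distance² to centre = 0.25 ≤ 45.25, so it lies inside.
All remaining points lie in this disk, and no smaller disk contains both endpoints, so this is the minimum enclosing circle.

45.25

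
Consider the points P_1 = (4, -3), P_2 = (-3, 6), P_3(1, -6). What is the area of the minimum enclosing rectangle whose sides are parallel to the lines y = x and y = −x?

In coordinates u = x + y, v = x − y the rectangle is axis-aligned; the map (x,y)→(u,v) scales areas by 2.
u-values: 1, 3, -5; range = 3 − (-5) = 8.
v-values: 7, -9, 7; range = 7 − (-9) = 16.
Area = (8 × 16) / 2 = 64.

64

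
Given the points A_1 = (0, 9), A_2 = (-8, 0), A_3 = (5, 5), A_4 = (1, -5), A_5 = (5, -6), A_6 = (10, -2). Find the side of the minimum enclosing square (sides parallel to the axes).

18

The bounding box has width 18 and height 15.
An axis-aligned square enclosing the set must have side ≥ max(width, height).
So the minimum side is max(18, 15) = 18.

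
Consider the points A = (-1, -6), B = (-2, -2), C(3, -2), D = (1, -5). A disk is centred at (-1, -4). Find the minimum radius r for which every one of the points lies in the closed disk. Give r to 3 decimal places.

4.472

The required radius is the distance from (-1, -4) to the farthest point.
Squared distances: 4, 5, 20, 5.
Maximum is 20, attained at C.
r = √20 ≈ 4.472.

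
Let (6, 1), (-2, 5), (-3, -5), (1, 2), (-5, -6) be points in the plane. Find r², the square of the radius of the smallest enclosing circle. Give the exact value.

The minimum enclosing circle is determined by three boundary points: (6, 1), (-2, 5), (-5, -6).
Their circumcentre is (-0.2, -1.4) with r² = 44.2.
The farthest remaining point (-3, -5) is at distance² 20.8 ≤ 44.2.

44.2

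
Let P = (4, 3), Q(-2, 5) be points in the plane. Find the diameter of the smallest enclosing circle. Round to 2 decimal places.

6.32

The smallest circle enclosing two points has them as diameter endpoints.
Centre = midpoint = (1, 4); r² = |PQ|²/4 = 40/4 = 10.
Diameter = 2r = 2√10 ≈ 6.32.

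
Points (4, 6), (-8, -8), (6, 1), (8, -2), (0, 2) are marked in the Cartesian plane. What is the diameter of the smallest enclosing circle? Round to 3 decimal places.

18.541

The minimum enclosing circle of a finite set is fixed by two of the points (as a diameter) or three (as a circumcircle).
The minimum enclosing circle is determined by three boundary points: (4, 6), (-8, -8), (8, -2).
Their circumcentre is (-24/19, -31/19) with r² = 31025/361.
The farthest remaining point (6, 1) is at distance² 21544/361 ≤ 31025/361.
Diameter = 2r = 2√(31025/361) ≈ 18.541.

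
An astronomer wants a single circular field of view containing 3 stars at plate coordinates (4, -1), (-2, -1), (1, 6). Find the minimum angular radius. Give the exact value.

Call the three points A, B, C in the order given.
Side lengths²: AB² = 36, AC² = 58, BC² = 58.
Since BC² = 58 < 58 + 36 = 94, the triangle is acute, so the smallest enclosing circle is the circumcircle.
Circumcentre = (1, 13/7), r² = 841/49.
r = √(841/49) = 29/7.

29/7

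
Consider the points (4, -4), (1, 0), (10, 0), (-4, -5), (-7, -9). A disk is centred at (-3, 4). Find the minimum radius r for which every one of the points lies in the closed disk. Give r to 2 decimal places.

13.60

The required radius is the distance from (-3, 4) to the farthest point.
Squared distances: 113, 32, 185, 82, 185.
Maximum is 185, attained at (10, 0).
r = √185 ≈ 13.60.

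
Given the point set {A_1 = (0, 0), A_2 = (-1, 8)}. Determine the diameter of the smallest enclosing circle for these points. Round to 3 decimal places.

8.062

The smallest circle enclosing two points has them as diameter endpoints.
Centre = midpoint = (-0.5, 4); r² = |A_1A_2|²/4 = 65/4 = 16.25.
Diameter = 2r = 2√(16.25) ≈ 8.062.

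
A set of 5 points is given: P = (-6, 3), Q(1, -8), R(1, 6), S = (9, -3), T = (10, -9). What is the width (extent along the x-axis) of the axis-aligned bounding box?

16

max x = 10, min x = -6, so width = 16.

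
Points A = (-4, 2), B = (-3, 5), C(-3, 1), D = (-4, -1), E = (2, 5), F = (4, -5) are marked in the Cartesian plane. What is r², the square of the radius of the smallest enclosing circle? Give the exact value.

The farthest pair is B–F with squared distance 149. The circle on this segment as diameter has centre (0.5, 0) and r² = 149/4 = 37.25.
Check A: distance² to centre = 24.25 ≤ 37.25, so it lies inside.
All remaining points lie in this disk, and no smaller disk contains both endpoints, so this is the minimum enclosing circle.

37.25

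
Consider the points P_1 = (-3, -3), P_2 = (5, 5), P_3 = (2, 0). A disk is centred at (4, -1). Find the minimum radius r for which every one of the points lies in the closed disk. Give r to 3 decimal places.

7.280

The required radius is the distance from (4, -1) to the farthest point.
Squared distances: 53, 37, 5.
Maximum is 53, attained at P_1.
r = √53 ≈ 7.280.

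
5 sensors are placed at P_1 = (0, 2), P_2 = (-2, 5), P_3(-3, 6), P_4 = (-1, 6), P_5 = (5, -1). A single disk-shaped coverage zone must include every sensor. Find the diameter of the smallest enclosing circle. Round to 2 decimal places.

10.63

The farthest pair is P_3–P_5 with squared distance 113. The circle on this segment as diameter has centre (1, 2.5) and r² = 113/4 = 28.25.
Check P_1: distance² to centre = 1.25 ≤ 28.25, so it lies inside.
All remaining points lie in this disk, and no smaller disk contains both endpoints, so this is the minimum enclosing circle.
Diameter = 2r = 2√(28.25) ≈ 10.63.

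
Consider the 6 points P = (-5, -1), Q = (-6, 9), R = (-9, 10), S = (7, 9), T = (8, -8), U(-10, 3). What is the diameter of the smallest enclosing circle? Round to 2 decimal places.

The farthest pair is R–T with squared distance 613. The circle on this segment as diameter has centre (-0.5, 1) and r² = 613/4 = 153.25.
Check P: distance² to centre = 24.25 ≤ 153.25, so it lies inside.
All remaining points lie in this disk, and no smaller disk contains both endpoints, so this is the minimum enclosing circle.
Diameter = 2r = 2√(153.25) ≈ 24.76.

24.76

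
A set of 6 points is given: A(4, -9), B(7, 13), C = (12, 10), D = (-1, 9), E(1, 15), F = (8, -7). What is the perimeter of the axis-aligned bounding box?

74

Width = max x − min x = 12 − (-1) = 13.
Height = max y − min y = 15 − (-9) = 24.
Perimeter = 2(13 + 24) = 74.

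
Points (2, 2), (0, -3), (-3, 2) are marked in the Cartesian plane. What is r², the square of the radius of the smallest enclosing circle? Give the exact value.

9.86

Call the three points A, B, C in the order given.
Side lengths²: AB² = 29, AC² = 25, BC² = 34.
Since BC² = 34 < 29 + 25 = 54, the triangle is acute, so the smallest enclosing circle is the circumcircle.
Circumcentre = (-0.5, 0.1), r² = 9.86.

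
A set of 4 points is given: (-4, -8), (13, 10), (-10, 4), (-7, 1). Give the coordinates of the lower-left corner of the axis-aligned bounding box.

(-10, -8)

x-range [-10, 13], y-range [-8, 10].
The lower-left corner is (-10, -8).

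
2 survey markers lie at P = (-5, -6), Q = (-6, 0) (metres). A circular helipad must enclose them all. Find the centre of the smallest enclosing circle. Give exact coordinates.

The smallest circle enclosing two points has them as diameter endpoints.
Centre = midpoint = (-5.5, -3); r² = |PQ|²/4 = 37/4 = 9.25.
Centre = (-5.5, -3).

(-5.5, -3)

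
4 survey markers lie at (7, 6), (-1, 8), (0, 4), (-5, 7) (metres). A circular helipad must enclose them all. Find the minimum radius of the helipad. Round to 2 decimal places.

6.02

The farthest pair is (7, 6)–(-5, 7) with squared distance 145. The circle on this segment as diameter has centre (1, 6.5) and r² = 145/4 = 36.25.
Check (-1, 8): distance² to centre = 6.25 ≤ 36.25, so it lies inside.
All remaining points lie in this disk, and no smaller disk contains both endpoints, so this is the minimum enclosing circle.
r = √(36.25) ≈ 6.02.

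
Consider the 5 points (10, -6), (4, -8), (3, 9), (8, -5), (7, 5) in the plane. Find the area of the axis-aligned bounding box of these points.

x ranges over [3, 10], width 7.
y ranges over [-8, 9], height 17.
Area = 7 × 17 = 119.

119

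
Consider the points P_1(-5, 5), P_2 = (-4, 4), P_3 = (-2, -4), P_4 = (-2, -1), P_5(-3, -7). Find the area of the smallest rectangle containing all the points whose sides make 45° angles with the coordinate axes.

In coordinates u = x + y, v = x − y the rectangle is axis-aligned; the map (x,y)→(u,v) scales areas by 2.
u-values: 0, 0, -6, -3, -10; range = 0 − (-10) = 10.
v-values: -10, -8, 2, -1, 4; range = 4 − (-10) = 14.
Area = (10 × 14) / 2 = 70.

70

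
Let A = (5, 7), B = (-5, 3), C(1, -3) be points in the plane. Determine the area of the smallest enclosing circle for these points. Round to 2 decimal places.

107.84

Side lengths²: AB² = 116, AC² = 116, BC² = 72.
Since AC² = 116 < 116 + 72 = 188, the triangle is acute, so the smallest enclosing circle is the circumcircle.
Circumcentre = (6/7, 20/7), r² = 1682/49.
Area = π·r² = π·1682/49 ≈ 107.84.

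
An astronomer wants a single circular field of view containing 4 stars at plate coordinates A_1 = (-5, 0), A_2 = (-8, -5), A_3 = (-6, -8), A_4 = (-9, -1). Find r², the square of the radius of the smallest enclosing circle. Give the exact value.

The minimum enclosing circle of a finite set is fixed by two of the points (as a diameter) or three (as a circumcircle).
The minimum enclosing circle is determined by three boundary points: A_1, A_3, A_4.
Their circumcentre is (-381/62, -243/62) with r² = 32045/1922.
The farthest remaining point A_2 is at distance² 8857/1922 ≤ 32045/1922.

32045/1922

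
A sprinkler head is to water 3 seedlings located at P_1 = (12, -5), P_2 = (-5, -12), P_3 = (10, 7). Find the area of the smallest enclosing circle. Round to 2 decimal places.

Side lengths²: P_1P_2² = 338, P_1P_3² = 148, P_2P_3² = 586.
Since P_2P_3² = 586 ≥ 338 + 148 = 486, the angle opposite P_2P_3 is not acute, so the smallest enclosing circle has P_2P_3 as diameter.
Centre = midpoint of P_2P_3 = (2.5, -2.5), r² = 586/4 = 146.5.
Area = π·r² = π·146.5 ≈ 460.24.

460.24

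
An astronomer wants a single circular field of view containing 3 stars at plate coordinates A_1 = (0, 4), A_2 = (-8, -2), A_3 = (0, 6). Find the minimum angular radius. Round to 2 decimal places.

5.66

Side lengths²: A_1A_2² = 100, A_1A_3² = 4, A_2A_3² = 128.
Since A_2A_3² = 128 ≥ 100 + 4 = 104, the angle opposite A_2A_3 is not acute, so the smallest enclosing circle has A_2A_3 as diameter.
Centre = midpoint of A_2A_3 = (-4, 2), r² = 128/4 = 32.
r = √32 ≈ 5.66.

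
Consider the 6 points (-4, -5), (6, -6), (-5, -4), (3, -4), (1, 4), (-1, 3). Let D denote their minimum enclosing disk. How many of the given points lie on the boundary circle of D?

3

A smallest enclosing disk is always determined by at most three of the input points on its boundary.
The minimum enclosing circle is determined by three boundary points: (6, -6), (-5, -4), (1, 4).
Their circumcentre is (1, -2.25) with r² = 39.0625.
The farthest remaining point (-4, -5) is at distance² 32.5625 ≤ 39.0625.
The points at distance exactly r from the centre are (6, -6), (-5, -4), (1, 4) — 3 points.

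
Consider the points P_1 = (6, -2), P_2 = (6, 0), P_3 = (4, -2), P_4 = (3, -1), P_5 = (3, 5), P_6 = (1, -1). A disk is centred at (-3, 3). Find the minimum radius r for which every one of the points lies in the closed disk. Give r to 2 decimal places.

The required radius is the distance from (-3, 3) to the farthest point.
Squared distances: 106, 90, 74, 52, 40, 32.
Maximum is 106, attained at P_1.
r = √106 ≈ 10.30.

10.30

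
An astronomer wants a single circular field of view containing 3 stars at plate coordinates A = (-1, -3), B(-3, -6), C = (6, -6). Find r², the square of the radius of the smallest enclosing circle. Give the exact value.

20.25

Side lengths²: AB² = 13, AC² = 58, BC² = 81.
Since BC² = 81 ≥ 58 + 13 = 71, the angle opposite BC is not acute, so the smallest enclosing circle has BC as diameter.
Centre = midpoint of BC = (1.5, -6), r² = 81/4 = 20.25.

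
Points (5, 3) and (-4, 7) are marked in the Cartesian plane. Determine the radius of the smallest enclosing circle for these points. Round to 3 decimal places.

4.924

The smallest circle enclosing two points has them as diameter endpoints.
Centre = midpoint = (0.5, 5); r² = |(5, 3)−(-4, 7)|²/4 = 97/4 = 24.25.
r = √(24.25) ≈ 4.924.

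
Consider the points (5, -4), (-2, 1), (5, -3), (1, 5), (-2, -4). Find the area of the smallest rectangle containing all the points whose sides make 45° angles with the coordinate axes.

78

In coordinates u = x + y, v = x − y the rectangle is axis-aligned; the map (x,y)→(u,v) scales areas by 2.
u-values: 1, -1, 2, 6, -6; range = 6 − (-6) = 12.
v-values: 9, -3, 8, -4, 2; range = 9 − (-4) = 13.
Area = (12 × 13) / 2 = 78.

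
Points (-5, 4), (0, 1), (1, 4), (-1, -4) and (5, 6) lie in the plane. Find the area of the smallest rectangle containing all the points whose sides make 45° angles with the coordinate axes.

96

In coordinates u = x + y, v = x − y the rectangle is axis-aligned; the map (x,y)→(u,v) scales areas by 2.
u-values: -1, 1, 5, -5, 11; range = 11 − (-5) = 16.
v-values: -9, -1, -3, 3, -1; range = 3 − (-9) = 12.
Area = (16 × 12) / 2 = 96.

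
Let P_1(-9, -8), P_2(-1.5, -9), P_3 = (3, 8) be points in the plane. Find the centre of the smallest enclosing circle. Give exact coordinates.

Side lengths²: P_1P_2² = 57.25, P_1P_3² = 400, P_2P_3² = 309.25.
Since P_1P_3² = 400 ≥ 309.25 + 57.25 = 366.5, the angle opposite P_1P_3 is not acute, so the smallest enclosing circle has P_1P_3 as diameter.
Centre = midpoint of P_1P_3 = (-3, 0), r² = 400/4 = 100.
Centre = (-3, 0).

(-3, 0)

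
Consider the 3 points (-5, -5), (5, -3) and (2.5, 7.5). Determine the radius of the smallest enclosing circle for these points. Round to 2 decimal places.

7.29

Call the three points A, B, C in the order given.
Side lengths²: AB² = 104, AC² = 212.5, BC² = 116.5.
Since AC² = 212.5 < 116.5 + 104 = 220.5, the triangle is acute, so the smallest enclosing circle is the circumcircle.
Circumcentre = (-45/44, 49/44), r² = 51493/968.
r = √(51493/968) ≈ 7.29.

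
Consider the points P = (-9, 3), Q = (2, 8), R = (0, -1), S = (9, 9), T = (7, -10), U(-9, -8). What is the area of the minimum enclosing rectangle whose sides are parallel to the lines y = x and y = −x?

507.5

In coordinates u = x + y, v = x − y the rectangle is axis-aligned; the map (x,y)→(u,v) scales areas by 2.
u-values: -6, 10, -1, 18, -3, -17; range = 18 − (-17) = 35.
v-values: -12, -6, 1, 0, 17, -1; range = 17 − (-12) = 29.
Area = (35 × 29) / 2 = 507.5.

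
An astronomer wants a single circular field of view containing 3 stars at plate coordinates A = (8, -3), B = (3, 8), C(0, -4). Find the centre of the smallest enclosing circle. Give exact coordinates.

Side lengths²: AB² = 146, AC² = 65, BC² = 153.
Since BC² = 153 < 146 + 65 = 211, the triangle is acute, so the smallest enclosing circle is the circumcircle.
Circumcentre = (209/62, 95/62), r² = 80665/1922.
Centre = (209/62, 95/62).

(209/62, 95/62)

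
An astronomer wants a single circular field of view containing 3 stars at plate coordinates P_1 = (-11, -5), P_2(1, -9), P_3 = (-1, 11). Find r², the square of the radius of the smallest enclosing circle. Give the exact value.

89890/841

Side lengths²: P_1P_2² = 160, P_1P_3² = 356, P_2P_3² = 404.
Since P_2P_3² = 404 < 356 + 160 = 516, the triangle is acute, so the smallest enclosing circle is the circumcircle.
Circumcentre = (-70/29, 22/29), r² = 89890/841.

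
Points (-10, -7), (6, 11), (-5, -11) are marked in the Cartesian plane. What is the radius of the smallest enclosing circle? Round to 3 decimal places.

Call the three points A, B, C in the order given.
Side lengths²: AB² = 580, AC² = 41, BC² = 605.
Since BC² = 605 < 580 + 41 = 621, the triangle is acute, so the smallest enclosing circle is the circumcircle.
Circumcentre = (-1/14, 2/7), r² = 29725/196.
r = √(29725/196) ≈ 12.315.

12.315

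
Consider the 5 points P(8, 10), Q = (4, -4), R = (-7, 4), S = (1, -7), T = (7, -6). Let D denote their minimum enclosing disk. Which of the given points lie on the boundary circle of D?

P, R, T

By Welzl's lemma the MEC is supported by two points (diametrically opposite) or three points (on a circumcircle).
The minimum enclosing circle is determined by three boundary points: P, R, T.
Their circumcentre is (185/78, 181/78) with r² = 275761/3042.
The farthest remaining point S is at distance² 269989/3042 ≤ 275761/3042.
The points at distance exactly r from the centre are P, R, T — 3 points.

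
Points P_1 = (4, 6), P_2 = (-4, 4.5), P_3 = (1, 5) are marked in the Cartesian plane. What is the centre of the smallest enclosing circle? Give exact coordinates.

Side lengths²: P_1P_2² = 66.25, P_1P_3² = 10, P_2P_3² = 25.25.
Since P_1P_2² = 66.25 ≥ 25.25 + 10 = 35.25, the angle opposite P_1P_2 is not acute, so the smallest enclosing circle has P_1P_2 as diameter.
Centre = midpoint of P_1P_2 = (0, 5.25), r² = 66.25/4 = 16.5625.
Centre = (0, 5.25).

(0, 5.25)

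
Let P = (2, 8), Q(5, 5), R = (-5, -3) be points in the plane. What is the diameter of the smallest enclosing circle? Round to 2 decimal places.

13.12

Side lengths²: PQ² = 18, PR² = 170, QR² = 164.
Since PR² = 170 < 164 + 18 = 182, the triangle is acute, so the smallest enclosing circle is the circumcircle.
Circumcentre = (-8/9, 19/9), r² = 3485/81.
Diameter = 2r = 2√(3485/81) ≈ 13.12.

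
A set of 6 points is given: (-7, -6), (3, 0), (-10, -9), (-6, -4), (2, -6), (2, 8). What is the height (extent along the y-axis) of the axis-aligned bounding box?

max y = 8, min y = -9, so height = 17.

17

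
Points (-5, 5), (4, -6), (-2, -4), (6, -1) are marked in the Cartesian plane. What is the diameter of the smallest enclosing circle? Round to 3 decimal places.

14.213

The farthest pair is (-5, 5)–(4, -6) with squared distance 202. The circle on this segment as diameter has centre (-0.5, -0.5) and r² = 202/4 = 50.5.
Check (-2, -4): distance² to centre = 14.5 ≤ 50.5, so it lies inside.
All remaining points lie in this disk, and no smaller disk contains both endpoints, so this is the minimum enclosing circle.
Diameter = 2r = 2√(50.5) ≈ 14.213.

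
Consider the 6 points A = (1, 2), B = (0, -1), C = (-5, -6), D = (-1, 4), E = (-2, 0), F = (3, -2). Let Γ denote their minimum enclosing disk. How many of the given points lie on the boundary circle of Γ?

A smallest enclosing disk is always determined by at most three of the input points on its boundary.
The minimum enclosing circle is determined by three boundary points: C, D, F.
Their circumcentre is (-2.375, -1.25) with r² = 29.453125.
The farthest remaining point A is at distance² 21.953125 ≤ 29.453125.
The points at distance exactly r from the centre are C, D, F — 3 points.

3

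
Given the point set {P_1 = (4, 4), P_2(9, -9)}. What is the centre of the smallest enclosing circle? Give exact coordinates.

(6.5, -2.5)

The smallest circle enclosing two points has them as diameter endpoints.
Centre = midpoint = (6.5, -2.5); r² = |P_1P_2|²/4 = 194/4 = 48.5.
Centre = (6.5, -2.5).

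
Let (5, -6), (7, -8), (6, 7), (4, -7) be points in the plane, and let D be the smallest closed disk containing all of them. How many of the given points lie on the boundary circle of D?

2

A smallest enclosing disk is always determined by at most three of the input points on its boundary.
The farthest pair is (7, -8)–(6, 7) with squared distance 226. The circle on this segment as diameter has centre (6.5, -0.5) and r² = 226/4 = 56.5.
Check (5, -6): distance² to centre = 32.5 ≤ 56.5, so it lies inside.
All remaining points lie in this disk, and no smaller disk contains both endpoints, so this is the minimum enclosing circle.
The points at distance exactly r from the centre are (7, -8), (6, 7) — 2 points.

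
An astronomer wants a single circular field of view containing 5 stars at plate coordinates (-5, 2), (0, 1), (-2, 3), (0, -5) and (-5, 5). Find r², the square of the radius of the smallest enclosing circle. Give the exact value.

31.25

By Welzl's lemma the MEC is supported by two points (diametrically opposite) or three points (on a circumcircle).
The farthest pair is (0, -5)–(-5, 5) with squared distance 125. The circle on this segment as diameter has centre (-2.5, 0) and r² = 125/4 = 31.25.
Check (-5, 2): distance² to centre = 10.25 ≤ 31.25, so it lies inside.
All remaining points lie in this disk, and no smaller disk contains both endpoints, so this is the minimum enclosing circle.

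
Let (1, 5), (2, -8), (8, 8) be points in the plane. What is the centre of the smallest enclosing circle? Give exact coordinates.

Call the three points A, B, C in the order given.
Side lengths²: AB² = 170, AC² = 58, BC² = 292.
Since BC² = 292 ≥ 170 + 58 = 228, the angle opposite BC is not acute, so the smallest enclosing circle has BC as diameter.
Centre = midpoint of BC = (5, 0), r² = 292/4 = 73.
Centre = (5, 0).

(5, 0)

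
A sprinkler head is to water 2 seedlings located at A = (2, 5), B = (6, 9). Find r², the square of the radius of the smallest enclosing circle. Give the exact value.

The smallest circle enclosing two points has them as diameter endpoints.
Centre = midpoint = (4, 7); r² = |AB|²/4 = 32/4 = 8.

8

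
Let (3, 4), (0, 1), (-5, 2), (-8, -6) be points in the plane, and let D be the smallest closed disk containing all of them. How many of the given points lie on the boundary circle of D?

2

The farthest pair is (3, 4)–(-8, -6) with squared distance 221. The circle on this segment as diameter has centre (-2.5, -1) and r² = 221/4 = 55.25.
Check (0, 1): distance² to centre = 10.25 ≤ 55.25, so it lies inside.
All remaining points lie in this disk, and no smaller disk contains both endpoints, so this is the minimum enclosing circle.
The points at distance exactly r from the centre are (3, 4), (-8, -6) — 2 points.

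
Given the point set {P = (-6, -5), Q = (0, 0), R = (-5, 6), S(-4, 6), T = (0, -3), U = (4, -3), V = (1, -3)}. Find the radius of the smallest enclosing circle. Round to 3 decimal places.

6.637

The minimum enclosing circle of a finite set is fixed by two of the points (as a diameter) or three (as a circumcircle).
The minimum enclosing circle is determined by three boundary points: P, R, U.
Their circumcentre is (-11/6, 1/6) with r² = 793/18.
The farthest remaining point S is at distance² 697/18 ≤ 793/18.
r = √(793/18) ≈ 6.637.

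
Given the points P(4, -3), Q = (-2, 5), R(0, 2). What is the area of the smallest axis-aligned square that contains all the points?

The bounding box has width 6 and height 8.
An axis-aligned square enclosing the set must have side ≥ max(width, height).
So the minimum side is max(6, 8) = 8.
Area = 8² = 64.

64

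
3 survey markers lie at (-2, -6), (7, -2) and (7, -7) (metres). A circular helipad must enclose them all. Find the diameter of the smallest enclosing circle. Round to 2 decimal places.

Call the three points A, B, C in the order given.
Side lengths²: AB² = 97, AC² = 82, BC² = 25.
Since AB² = 97 < 82 + 25 = 107, the triangle is acute, so the smallest enclosing circle is the circumcircle.
Circumcentre = (49/18, -4.5), r² = 3977/162.
Diameter = 2r = 2√(3977/162) ≈ 9.91.

9.91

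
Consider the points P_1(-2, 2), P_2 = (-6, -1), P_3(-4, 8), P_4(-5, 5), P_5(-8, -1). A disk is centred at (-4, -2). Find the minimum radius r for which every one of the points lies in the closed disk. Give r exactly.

10

The required radius is the distance from (-4, -2) to the farthest point.
Squared distances: 20, 5, 100, 50, 17.
Maximum is 100, attained at P_3.
r = √100 = 10.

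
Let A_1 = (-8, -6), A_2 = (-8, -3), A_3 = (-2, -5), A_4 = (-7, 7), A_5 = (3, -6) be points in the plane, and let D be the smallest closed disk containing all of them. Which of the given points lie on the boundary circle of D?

A_1, A_4, A_5

A smallest enclosing disk is always determined by at most three of the input points on its boundary.
The minimum enclosing circle is determined by three boundary points: A_1, A_4, A_5.
Their circumcentre is (-2.5, 3/26) with r² = 22865/338.
The farthest remaining point A_2 is at distance² 13505/338 ≤ 22865/338.
The points at distance exactly r from the centre are A_1, A_4, A_5 — 3 points.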